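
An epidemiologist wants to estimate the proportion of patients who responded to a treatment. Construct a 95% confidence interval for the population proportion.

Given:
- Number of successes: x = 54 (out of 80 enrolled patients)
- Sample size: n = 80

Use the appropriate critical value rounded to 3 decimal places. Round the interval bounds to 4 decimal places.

Sample proportion: p̂ = 54/80 = 0.675000

Check conditions for normal approximation:
  np̂ = 54 ≥ 10 ✓
  n(1-p̂) = 26 ≥ 10 ✓

The sample is large enough, so use a z-interval (normal approximation) for the proportion.

For 95% confidence, z* = 1.96 (from standard normal table)

Standard error: SE = √(p̂(1-p̂)/n) = √(0.675000×0.325000/80) = 0.05236590

Margin of error: E = z* × SE = 1.96 × 0.05236590 = 0.102637

Z-interval: p̂ ± E = 0.675000 ± 0.102637 = (0.572363, 0.777637)

Rounded to 4 decimal places:

(0.5724, 0.7776)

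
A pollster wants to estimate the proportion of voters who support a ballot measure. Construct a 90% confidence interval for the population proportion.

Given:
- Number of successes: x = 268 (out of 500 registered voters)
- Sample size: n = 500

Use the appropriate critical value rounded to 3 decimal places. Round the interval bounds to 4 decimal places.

Sample proportion: p̂ = 268/500 = 0.536000

Check conditions for normal approximation:
  np̂ = 268 ≥ 10 ✓
  n(1-p̂) = 232 ≥ 10 ✓

The sample is large enough, so use a z-interval (normal approximation) for the proportion.

For 90% confidence, z* = 1.645 (from standard normal table)

Standard error: SE = √(p̂(1-p̂)/n) = √(0.536000×0.464000/500) = 0.02230265

Margin of error: E = z* × SE = 1.645 × 0.02230265 = 0.036688

Z-interval: p̂ ± E = 0.536000 ± 0.036688 = (0.499312, 0.572688)

Rounded to 4 decimal places:

(0.4993, 0.5727)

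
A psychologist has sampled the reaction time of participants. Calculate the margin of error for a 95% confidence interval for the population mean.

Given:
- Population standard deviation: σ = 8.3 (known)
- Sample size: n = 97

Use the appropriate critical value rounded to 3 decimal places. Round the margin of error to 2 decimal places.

The population standard deviation σ is known, so use the z-interval margin of error formula.

For 95% confidence, z* = 1.96 (from standard normal table)

Margin of error formula for z-interval: E = z* × σ/√n

E = 1.96 × 8.3/√97
  = 1.96 × 0.842737
  = 1.6518

Rounded to 2 decimal places:

1.65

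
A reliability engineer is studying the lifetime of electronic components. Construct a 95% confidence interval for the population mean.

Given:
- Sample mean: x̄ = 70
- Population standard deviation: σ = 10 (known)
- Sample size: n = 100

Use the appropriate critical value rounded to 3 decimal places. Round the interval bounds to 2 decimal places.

The population standard deviation σ is known, so use a z-interval (standard normal critical value).

For 95% confidence, z* = 1.96 (from standard normal table)

Standard error: SE = σ/√n = 10/√100 = 1.000000

Margin of error: E = z* × SE = 1.96 × 1.000000 = 1.9600

Z-interval: x̄ ± E = 70 ± 1.9600 = (68.0400, 71.9600)

Rounded to 2 decimal places:

(68.04, 71.96)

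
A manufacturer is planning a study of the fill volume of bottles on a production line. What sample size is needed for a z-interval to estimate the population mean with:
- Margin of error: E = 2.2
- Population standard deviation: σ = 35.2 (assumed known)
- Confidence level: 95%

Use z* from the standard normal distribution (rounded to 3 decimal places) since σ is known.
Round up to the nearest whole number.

Using z* since population σ is known (z-interval formula).

For 95% confidence, z* = 1.96 (from standard normal table)

Sample size formula for z-interval: n = (z*σ/E)²

n = (1.96 × 35.2 / 2.2)²
  = (31.360000)²
  = 983.4496

Round up to the nearest whole number: n = 984

984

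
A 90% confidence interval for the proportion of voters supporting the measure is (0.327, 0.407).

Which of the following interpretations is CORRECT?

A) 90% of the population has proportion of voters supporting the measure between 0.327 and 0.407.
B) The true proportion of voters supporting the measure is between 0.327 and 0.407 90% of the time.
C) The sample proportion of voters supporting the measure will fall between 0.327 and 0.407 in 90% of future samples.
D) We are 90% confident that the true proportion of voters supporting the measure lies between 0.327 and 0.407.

A confidence interval represents our confidence in the procedure, not a probability statement about the parameter.

Key concept: If we repeated this sampling process many times and computed a 90% CI each time, about 90% of those intervals would contain the true population parameter.

For this specific interval (0.327, 0.407):
- Midpoint (point estimate): 0.367
- Margin of error: 0.04

The correct interpretation is the one stating confidence that the true parameter lies in the interval — option D.

D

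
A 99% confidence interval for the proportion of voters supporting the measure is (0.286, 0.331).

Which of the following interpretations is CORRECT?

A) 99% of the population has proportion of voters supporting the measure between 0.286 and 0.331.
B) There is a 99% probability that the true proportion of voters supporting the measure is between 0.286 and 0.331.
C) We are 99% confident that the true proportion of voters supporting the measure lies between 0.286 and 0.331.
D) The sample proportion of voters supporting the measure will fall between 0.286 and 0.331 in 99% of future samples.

A confidence interval represents our confidence in the procedure, not a probability statement about the parameter.

Key concept: If we repeated this sampling process many times and computed a 99% CI each time, about 99% of those intervals would contain the true population parameter.

For this specific interval (0.286, 0.331):
- Midpoint (point estimate): 0.3085
- Margin of error: 0.0225

The correct interpretation is the one stating confidence that the true parameter lies in the interval — option C.

C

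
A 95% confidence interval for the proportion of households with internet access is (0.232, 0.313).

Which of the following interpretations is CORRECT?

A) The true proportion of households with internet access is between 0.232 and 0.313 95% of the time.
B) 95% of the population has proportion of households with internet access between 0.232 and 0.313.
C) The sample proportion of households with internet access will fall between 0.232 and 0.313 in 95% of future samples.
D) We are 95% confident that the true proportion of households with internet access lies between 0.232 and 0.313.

A confidence interval represents our confidence in the procedure, not a probability statement about the parameter.

Key concept: If we repeated this sampling process many times and computed a 95% CI each time, about 95% of those intervals would contain the true population parameter.

For this specific interval (0.232, 0.313):
- Midpoint (point estimate): 0.2725
- Margin of error: 0.0405

The correct interpretation is the one stating confidence that the true parameter lies in the interval — option D.

D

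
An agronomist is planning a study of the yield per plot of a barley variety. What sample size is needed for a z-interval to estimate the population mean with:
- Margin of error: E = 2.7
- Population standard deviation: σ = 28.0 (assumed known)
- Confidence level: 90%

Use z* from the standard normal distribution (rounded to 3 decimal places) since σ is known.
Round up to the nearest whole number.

Using z* since population σ is known (z-interval formula).

For 90% confidence, z* = 1.645 (from standard normal table)

Sample size formula for z-interval: n = (z*σ/E)²

n = (1.645 × 28.0 / 2.7)²
  = (17.059259)²
  = 291.0183

Round up to the nearest whole number: n = 292

292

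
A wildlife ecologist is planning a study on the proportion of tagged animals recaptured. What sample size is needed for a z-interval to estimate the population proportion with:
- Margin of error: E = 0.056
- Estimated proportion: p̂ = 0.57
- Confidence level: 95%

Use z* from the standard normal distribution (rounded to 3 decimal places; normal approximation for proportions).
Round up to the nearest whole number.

Using z* for proportion z-interval (normal approximation).

For 95% confidence, z* = 1.96 (from standard normal table)

Sample size formula for proportion z-interval: n = z*²p̂(1-p̂)/E²

n = 1.96² × 0.57 × 0.43 / 0.056²
  = 3.8416 × 0.2451 / 0.003136
  = 300.2475

Round up to the nearest whole number: n = 301

301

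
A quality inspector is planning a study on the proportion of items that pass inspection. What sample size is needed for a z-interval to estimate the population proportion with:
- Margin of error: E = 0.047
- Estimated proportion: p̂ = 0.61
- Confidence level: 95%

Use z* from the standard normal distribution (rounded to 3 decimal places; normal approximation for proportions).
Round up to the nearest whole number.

Using z* for proportion z-interval (normal approximation).

For 95% confidence, z* = 1.96 (from standard normal table)

Sample size formula for proportion z-interval: n = z*²p̂(1-p̂)/E²

n = 1.96² × 0.61 × 0.39 / 0.047²
  = 3.8416 × 0.2379 / 0.002209
  = 413.7241

Round up to the nearest whole number: n = 414

414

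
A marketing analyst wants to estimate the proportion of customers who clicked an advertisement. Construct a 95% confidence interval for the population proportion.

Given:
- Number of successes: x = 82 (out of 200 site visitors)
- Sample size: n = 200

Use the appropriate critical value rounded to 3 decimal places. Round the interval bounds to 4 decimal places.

Sample proportion: p̂ = 82/200 = 0.410000

Check conditions for normal approximation:
  np̂ = 82 ≥ 10 ✓
  n(1-p̂) = 118 ≥ 10 ✓

The sample is large enough, so use a z-interval (normal approximation) for the proportion.

For 95% confidence, z* = 1.96 (from standard normal table)

Standard error: SE = √(p̂(1-p̂)/n) = √(0.410000×0.590000/200) = 0.03477787

Margin of error: E = z* × SE = 1.96 × 0.03477787 = 0.068165

Z-interval: p̂ ± E = 0.410000 ± 0.068165 = (0.341835, 0.478165)

Rounded to 4 decimal places:

(0.3418, 0.4782)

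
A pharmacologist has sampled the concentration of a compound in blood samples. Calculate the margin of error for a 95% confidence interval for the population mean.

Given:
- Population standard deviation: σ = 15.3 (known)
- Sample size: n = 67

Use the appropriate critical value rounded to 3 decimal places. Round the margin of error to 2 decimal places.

The population standard deviation σ is known, so use the z-interval margin of error formula.

For 95% confidence, z* = 1.96 (from standard normal table)

Margin of error formula for z-interval: E = z* × σ/√n

E = 1.96 × 15.3/√67
  = 1.96 × 1.869192
  = 3.6636

Rounded to 2 decimal places:

3.66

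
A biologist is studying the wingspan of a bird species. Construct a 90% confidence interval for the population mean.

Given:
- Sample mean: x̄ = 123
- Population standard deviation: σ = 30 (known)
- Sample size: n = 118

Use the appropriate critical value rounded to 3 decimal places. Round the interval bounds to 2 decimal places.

The population standard deviation σ is known, so use a z-interval (standard normal critical value).

For 90% confidence, z* = 1.645 (from standard normal table)

Standard error: SE = σ/√n = 30/√118 = 2.761724

Margin of error: E = z* × SE = 1.645 × 2.761724 = 4.5430

Z-interval: x̄ ± E = 123 ± 4.5430 = (118.4570, 127.5430)

Rounded to 2 decimal places:

(118.46, 127.54)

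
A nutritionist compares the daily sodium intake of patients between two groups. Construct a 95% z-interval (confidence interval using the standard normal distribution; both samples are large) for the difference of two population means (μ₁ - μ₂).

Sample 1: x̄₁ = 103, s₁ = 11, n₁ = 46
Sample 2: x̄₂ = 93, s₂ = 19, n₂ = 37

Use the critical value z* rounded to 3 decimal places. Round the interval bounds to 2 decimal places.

Both samples are large (n₁ = 46 ≥ 30, n₂ = 37 ≥ 30), so a z-interval for the difference of means applies.

Point estimate: x̄₁ - x̄₂ = 103 - 93 = 10

Standard error: SE = √(s₁²/n₁ + s₂²/n₂)
= √(11²/46 + 19²/37)
= √(2.630435 + 9.756757)
= 3.519544

For 95% confidence, z* = 1.96 (from standard normal table)
Margin of error: E = z* × SE = 1.96 × 3.519544 = 6.8983

Z-interval: (x̄₁ - x̄₂) ± E = 10 ± 6.8983 = (3.1017, 16.8983)

Rounded to 2 decimal places:

(3.10, 16.90)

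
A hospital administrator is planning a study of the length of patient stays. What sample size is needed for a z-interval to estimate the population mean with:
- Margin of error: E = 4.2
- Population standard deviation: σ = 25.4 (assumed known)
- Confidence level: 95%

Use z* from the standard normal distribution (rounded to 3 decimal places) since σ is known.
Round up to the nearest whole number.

Using z* since population σ is known (z-interval formula).

For 95% confidence, z* = 1.96 (from standard normal table)

Sample size formula for z-interval: n = (z*σ/E)²

n = (1.96 × 25.4 / 4.2)²
  = (11.853333)²
  = 140.5015

Round up to the nearest whole number: n = 141

141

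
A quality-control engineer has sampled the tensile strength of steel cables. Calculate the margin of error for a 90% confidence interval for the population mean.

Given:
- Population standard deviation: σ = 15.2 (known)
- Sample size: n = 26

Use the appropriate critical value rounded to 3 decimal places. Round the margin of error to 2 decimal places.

The population standard deviation σ is known, so use the z-interval margin of error formula.

For 90% confidence, z* = 1.645 (from standard normal table)

Margin of error formula for z-interval: E = z* × σ/√n

E = 1.645 × 15.2/√26
  = 1.645 × 2.980965
  = 4.9037

Rounded to 2 decimal places:

4.90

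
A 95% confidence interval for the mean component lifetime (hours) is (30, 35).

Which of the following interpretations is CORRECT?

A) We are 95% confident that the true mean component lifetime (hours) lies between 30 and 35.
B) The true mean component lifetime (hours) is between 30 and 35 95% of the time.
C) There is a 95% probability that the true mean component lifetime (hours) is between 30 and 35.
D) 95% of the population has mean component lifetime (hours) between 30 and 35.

A confidence interval represents our confidence in the procedure, not a probability statement about the parameter.

Key concept: If we repeated this sampling process many times and computed a 95% CI each time, about 95% of those intervals would contain the true population parameter.

For this specific interval (30, 35):
- Midpoint (point estimate): 32.5
- Margin of error: 2.5

The correct interpretation is the one stating confidence that the true parameter lies in the interval — option A.

A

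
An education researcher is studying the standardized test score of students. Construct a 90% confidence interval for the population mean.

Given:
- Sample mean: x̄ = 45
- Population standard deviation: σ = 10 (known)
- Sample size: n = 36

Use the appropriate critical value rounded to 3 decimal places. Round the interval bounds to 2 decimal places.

The population standard deviation σ is known, so use a z-interval (standard normal critical value).

For 90% confidence, z* = 1.645 (from standard normal table)

Standard error: SE = σ/√n = 10/√36 = 1.666667

Margin of error: E = z* × SE = 1.645 × 1.666667 = 2.7417

Z-interval: x̄ ± E = 45 ± 2.7417 = (42.2583, 47.7417)

Rounded to 2 decimal places:

(42.26, 47.74)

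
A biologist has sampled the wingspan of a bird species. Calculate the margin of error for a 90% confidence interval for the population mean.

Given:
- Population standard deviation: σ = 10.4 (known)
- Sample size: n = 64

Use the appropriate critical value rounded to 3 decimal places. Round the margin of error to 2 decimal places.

The population standard deviation σ is known, so use the z-interval margin of error formula.

For 90% confidence, z* = 1.645 (from standard normal table)

Margin of error formula for z-interval: E = z* × σ/√n

E = 1.645 × 10.4/√64
  = 1.645 × 1.300000
  = 2.1385

Rounded to 2 decimal places:

2.14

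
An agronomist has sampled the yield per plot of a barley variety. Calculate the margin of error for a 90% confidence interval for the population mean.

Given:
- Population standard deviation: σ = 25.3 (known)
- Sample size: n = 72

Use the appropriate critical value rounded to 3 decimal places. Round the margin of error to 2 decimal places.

The population standard deviation σ is known, so use the z-interval margin of error formula.

For 90% confidence, z* = 1.645 (from standard normal table)

Margin of error formula for z-interval: E = z* × σ/√n

E = 1.645 × 25.3/√72
  = 1.645 × 2.981634
  = 4.9048

Rounded to 2 decimal places:

4.90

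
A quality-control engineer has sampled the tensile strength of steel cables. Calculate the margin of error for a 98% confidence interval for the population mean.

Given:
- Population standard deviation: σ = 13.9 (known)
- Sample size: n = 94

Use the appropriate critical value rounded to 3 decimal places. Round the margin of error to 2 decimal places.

The population standard deviation σ is known, so use the z-interval margin of error formula.

For 98% confidence, z* = 2.326 (from standard normal table)

Margin of error formula for z-interval: E = z* × σ/√n

E = 2.326 × 13.9/√94
  = 2.326 × 1.433676
  = 3.3347

Rounded to 2 decimal places:

3.33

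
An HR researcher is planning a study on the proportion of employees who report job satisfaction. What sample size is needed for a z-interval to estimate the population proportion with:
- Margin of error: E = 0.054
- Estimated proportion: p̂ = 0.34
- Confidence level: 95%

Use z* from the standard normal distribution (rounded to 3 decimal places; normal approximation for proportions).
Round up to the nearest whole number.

Using z* for proportion z-interval (normal approximation).

For 95% confidence, z* = 1.96 (from standard normal table)

Sample size formula for proportion z-interval: n = z*²p̂(1-p̂)/E²

n = 1.96² × 0.34 × 0.66 / 0.054²
  = 3.8416 × 0.2244 / 0.002916
  = 295.6293

Round up to the nearest whole number: n = 296

296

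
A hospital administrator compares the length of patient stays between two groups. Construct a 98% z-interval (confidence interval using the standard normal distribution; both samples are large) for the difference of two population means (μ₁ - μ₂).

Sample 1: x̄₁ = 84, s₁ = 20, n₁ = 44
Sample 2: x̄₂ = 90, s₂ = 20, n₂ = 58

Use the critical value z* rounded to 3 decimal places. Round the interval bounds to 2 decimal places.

Both samples are large (n₁ = 44 ≥ 30, n₂ = 58 ≥ 30), so a z-interval for the difference of means applies.

Point estimate: x̄₁ - x̄₂ = 84 - 90 = -6

Standard error: SE = √(s₁²/n₁ + s₂²/n₂)
= √(20²/44 + 20²/58)
= √(9.090909 + 6.896552)
= 3.998432

For 98% confidence, z* = 2.326 (from standard normal table)
Margin of error: E = z* × SE = 2.326 × 3.998432 = 9.3004

Z-interval: (x̄₁ - x̄₂) ± E = -6 ± 9.3004 = (-15.3004, 3.3004)

Rounded to 2 decimal places:

(-15.30, 3.30)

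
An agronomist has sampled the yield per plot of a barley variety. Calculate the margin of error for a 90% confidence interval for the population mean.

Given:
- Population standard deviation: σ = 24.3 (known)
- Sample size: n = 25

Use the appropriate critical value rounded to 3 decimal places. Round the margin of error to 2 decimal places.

The population standard deviation σ is known, so use the z-interval margin of error formula.

For 90% confidence, z* = 1.645 (from standard normal table)

Margin of error formula for z-interval: E = z* × σ/√n

E = 1.645 × 24.3/√25
  = 1.645 × 4.860000
  = 7.9947

Rounded to 2 decimal places:

7.99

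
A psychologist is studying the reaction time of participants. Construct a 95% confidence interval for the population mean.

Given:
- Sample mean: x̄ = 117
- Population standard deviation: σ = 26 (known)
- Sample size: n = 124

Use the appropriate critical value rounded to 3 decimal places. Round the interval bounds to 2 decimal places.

The population standard deviation σ is known, so use a z-interval (standard normal critical value).

For 95% confidence, z* = 1.96 (from standard normal table)

Standard error: SE = σ/√n = 26/√124 = 2.334869

Margin of error: E = z* × SE = 1.96 × 2.334869 = 4.5763

Z-interval: x̄ ± E = 117 ± 4.5763 = (112.4237, 121.5763)

Rounded to 2 decimal places:

(112.42, 121.58)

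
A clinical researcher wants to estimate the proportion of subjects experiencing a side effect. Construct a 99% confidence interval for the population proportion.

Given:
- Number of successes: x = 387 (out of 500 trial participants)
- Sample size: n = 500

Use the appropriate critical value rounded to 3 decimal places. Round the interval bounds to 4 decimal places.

Sample proportion: p̂ = 387/500 = 0.774000

Check conditions for normal approximation:
  np̂ = 387 ≥ 10 ✓
  n(1-p̂) = 113 ≥ 10 ✓

The sample is large enough, so use a z-interval (normal approximation) for the proportion.

For 99% confidence, z* = 2.576 (from standard normal table)

Standard error: SE = √(p̂(1-p̂)/n) = √(0.774000×0.226000/500) = 0.01870422

Margin of error: E = z* × SE = 2.576 × 0.01870422 = 0.048182

Z-interval: p̂ ± E = 0.774000 ± 0.048182 = (0.725818, 0.822182)

Rounded to 4 decimal places:

(0.7258, 0.8222)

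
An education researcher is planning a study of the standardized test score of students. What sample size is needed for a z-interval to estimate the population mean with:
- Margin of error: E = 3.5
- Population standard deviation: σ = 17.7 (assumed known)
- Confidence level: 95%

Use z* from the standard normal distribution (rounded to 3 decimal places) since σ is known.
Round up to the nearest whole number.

Using z* since population σ is known (z-interval formula).

For 95% confidence, z* = 1.96 (from standard normal table)

Sample size formula for z-interval: n = (z*σ/E)²

n = (1.96 × 17.7 / 3.5)²
  = (9.912000)²
  = 98.2477

Round up to the nearest whole number: n = 99

99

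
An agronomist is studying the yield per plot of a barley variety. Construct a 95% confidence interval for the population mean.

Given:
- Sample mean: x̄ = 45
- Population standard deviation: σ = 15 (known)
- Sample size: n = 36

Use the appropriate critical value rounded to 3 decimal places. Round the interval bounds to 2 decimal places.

The population standard deviation σ is known, so use a z-interval (standard normal critical value).

For 95% confidence, z* = 1.96 (from standard normal table)

Standard error: SE = σ/√n = 15/√36 = 2.500000

Margin of error: E = z* × SE = 1.96 × 2.500000 = 4.9000

Z-interval: x̄ ± E = 45 ± 4.9000 = (40.1000, 49.9000)

Rounded to 2 decimal places:

(40.10, 49.90)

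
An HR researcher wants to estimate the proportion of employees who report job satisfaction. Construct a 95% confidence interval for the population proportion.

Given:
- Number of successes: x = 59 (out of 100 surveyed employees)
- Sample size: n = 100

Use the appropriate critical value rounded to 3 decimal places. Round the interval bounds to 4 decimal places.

Sample proportion: p̂ = 59/100 = 0.590000

Check conditions for normal approximation:
  np̂ = 59 ≥ 10 ✓
  n(1-p̂) = 41 ≥ 10 ✓

The sample is large enough, so use a z-interval (normal approximation) for the proportion.

For 95% confidence, z* = 1.96 (from standard normal table)

Standard error: SE = √(p̂(1-p̂)/n) = √(0.590000×0.410000/100) = 0.04918333

Margin of error: E = z* × SE = 1.96 × 0.04918333 = 0.096399

Z-interval: p̂ ± E = 0.590000 ± 0.096399 = (0.493601, 0.686399)

Rounded to 4 decimal places:

(0.4936, 0.6864)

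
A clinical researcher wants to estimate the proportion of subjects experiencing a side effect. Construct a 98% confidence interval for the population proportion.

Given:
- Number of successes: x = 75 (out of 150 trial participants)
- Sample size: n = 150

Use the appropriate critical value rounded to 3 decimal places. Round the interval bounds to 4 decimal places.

Sample proportion: p̂ = 75/150 = 0.500000

Check conditions for normal approximation:
  np̂ = 75 ≥ 10 ✓
  n(1-p̂) = 75 ≥ 10 ✓

The sample is large enough, so use a z-interval (normal approximation) for the proportion.

For 98% confidence, z* = 2.326 (from standard normal table)

Standard error: SE = √(p̂(1-p̂)/n) = √(0.500000×0.500000/150) = 0.04082483

Margin of error: E = z* × SE = 2.326 × 0.04082483 = 0.094959

Z-interval: p̂ ± E = 0.500000 ± 0.094959 = (0.405041, 0.594959)

Rounded to 4 decimal places:

(0.4050, 0.5950)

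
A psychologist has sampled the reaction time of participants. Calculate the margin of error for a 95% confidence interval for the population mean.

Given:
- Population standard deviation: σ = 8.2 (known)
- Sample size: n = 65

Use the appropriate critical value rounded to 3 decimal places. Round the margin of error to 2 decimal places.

The population standard deviation σ is known, so use the z-interval margin of error formula.

For 95% confidence, z* = 1.96 (from standard normal table)

Margin of error formula for z-interval: E = z* × σ/√n

E = 1.96 × 8.2/√65
  = 1.96 × 1.017085
  = 1.9935

Rounded to 2 decimal places:

1.99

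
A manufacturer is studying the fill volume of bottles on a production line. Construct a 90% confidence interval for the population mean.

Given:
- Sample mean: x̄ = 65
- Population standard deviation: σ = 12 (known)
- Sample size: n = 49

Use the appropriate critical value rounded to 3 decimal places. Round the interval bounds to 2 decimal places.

The population standard deviation σ is known, so use a z-interval (standard normal critical value).

For 90% confidence, z* = 1.645 (from standard normal table)

Standard error: SE = σ/√n = 12/√49 = 1.714286

Margin of error: E = z* × SE = 1.645 × 1.714286 = 2.8200

Z-interval: x̄ ± E = 65 ± 2.8200 = (62.1800, 67.8200)

Rounded to 2 decimal places:

(62.18, 67.82)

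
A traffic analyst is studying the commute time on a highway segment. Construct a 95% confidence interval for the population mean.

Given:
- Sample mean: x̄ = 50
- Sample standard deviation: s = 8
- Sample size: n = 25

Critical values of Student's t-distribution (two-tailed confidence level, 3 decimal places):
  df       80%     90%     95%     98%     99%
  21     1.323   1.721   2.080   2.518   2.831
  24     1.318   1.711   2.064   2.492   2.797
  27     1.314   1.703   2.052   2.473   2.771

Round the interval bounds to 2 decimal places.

The population standard deviation σ is unknown (only the sample standard deviation s is given), so use a t-interval with df = n - 1 = 25 - 1 = 24.

For 95% confidence with df = 24, t* = 2.064 (from t-table)

Standard error: SE = s/√n = 8/√25 = 1.600000

Margin of error: E = t* × SE = 2.064 × 1.600000 = 3.3024

T-interval: x̄ ± E = 50 ± 3.3024 = (46.6976, 53.3024)

Rounded to 2 decimal places:

(46.70, 53.30)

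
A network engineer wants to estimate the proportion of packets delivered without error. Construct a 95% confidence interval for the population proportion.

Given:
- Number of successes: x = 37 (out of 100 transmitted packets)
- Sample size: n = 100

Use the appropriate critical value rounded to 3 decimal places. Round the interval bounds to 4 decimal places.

Sample proportion: p̂ = 37/100 = 0.370000

Check conditions for normal approximation:
  np̂ = 37 ≥ 10 ✓
  n(1-p̂) = 63 ≥ 10 ✓

The sample is large enough, so use a z-interval (normal approximation) for the proportion.

For 95% confidence, z* = 1.96 (from standard normal table)

Standard error: SE = √(p̂(1-p̂)/n) = √(0.370000×0.630000/100) = 0.04828043

Margin of error: E = z* × SE = 1.96 × 0.04828043 = 0.094630

Z-interval: p̂ ± E = 0.370000 ± 0.094630 = (0.275370, 0.464630)

Rounded to 4 decimal places:

(0.2754, 0.4646)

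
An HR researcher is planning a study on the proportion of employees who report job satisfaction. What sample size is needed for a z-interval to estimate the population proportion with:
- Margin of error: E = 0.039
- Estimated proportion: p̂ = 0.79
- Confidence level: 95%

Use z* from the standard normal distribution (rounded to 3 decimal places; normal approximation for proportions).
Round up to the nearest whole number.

Using z* for proportion z-interval (normal approximation).

For 95% confidence, z* = 1.96 (from standard normal table)

Sample size formula for proportion z-interval: n = z*²p̂(1-p̂)/E²

n = 1.96² × 0.79 × 0.21 / 0.039²
  = 3.8416 × 0.1659 / 0.001521
  = 419.0148

Round up to the nearest whole number: n = 420

420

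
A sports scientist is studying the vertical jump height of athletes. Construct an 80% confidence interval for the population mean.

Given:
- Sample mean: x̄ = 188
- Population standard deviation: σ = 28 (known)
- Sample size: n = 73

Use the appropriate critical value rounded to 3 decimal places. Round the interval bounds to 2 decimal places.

The population standard deviation σ is known, so use a z-interval (standard normal critical value).

For 80% confidence, z* = 1.282 (from standard normal table)

Standard error: SE = σ/√n = 28/√73 = 3.277152

Margin of error: E = z* × SE = 1.282 × 3.277152 = 4.2013

Z-interval: x̄ ± E = 188 ± 4.2013 = (183.7987, 192.2013)

Rounded to 2 decimal places:

(183.80, 192.20)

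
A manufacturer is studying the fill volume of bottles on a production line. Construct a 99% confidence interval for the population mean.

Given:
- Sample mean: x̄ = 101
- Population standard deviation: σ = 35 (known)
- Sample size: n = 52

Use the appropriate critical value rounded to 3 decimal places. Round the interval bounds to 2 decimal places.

The population standard deviation σ is known, so use a z-interval (standard normal critical value).

For 99% confidence, z* = 2.576 (from standard normal table)

Standard error: SE = σ/√n = 35/√52 = 4.853627

Margin of error: E = z* × SE = 2.576 × 4.853627 = 12.5029

Z-interval: x̄ ± E = 101 ± 12.5029 = (88.4971, 113.5029)

Rounded to 2 decimal places:

(88.50, 113.50)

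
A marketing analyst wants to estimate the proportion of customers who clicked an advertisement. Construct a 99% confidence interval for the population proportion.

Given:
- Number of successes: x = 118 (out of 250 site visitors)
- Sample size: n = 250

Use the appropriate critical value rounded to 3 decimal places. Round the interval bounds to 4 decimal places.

Sample proportion: p̂ = 118/250 = 0.472000

Check conditions for normal approximation:
  np̂ = 118 ≥ 10 ✓
  n(1-p̂) = 132 ≥ 10 ✓

The sample is large enough, so use a z-interval (normal approximation) for the proportion.

For 99% confidence, z* = 2.576 (from standard normal table)

Standard error: SE = √(p̂(1-p̂)/n) = √(0.472000×0.528000/250) = 0.03157315

Margin of error: E = z* × SE = 2.576 × 0.03157315 = 0.081332

Z-interval: p̂ ± E = 0.472000 ± 0.081332 = (0.390668, 0.553332)

Rounded to 4 decimal places:

(0.3907, 0.5533)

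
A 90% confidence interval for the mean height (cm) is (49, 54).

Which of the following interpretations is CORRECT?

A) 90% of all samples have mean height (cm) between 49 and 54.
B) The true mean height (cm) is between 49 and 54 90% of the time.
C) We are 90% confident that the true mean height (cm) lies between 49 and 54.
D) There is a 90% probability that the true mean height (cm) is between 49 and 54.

A confidence interval represents our confidence in the procedure, not a probability statement about the parameter.

Key concept: If we repeated this sampling process many times and computed a 90% CI each time, about 90% of those intervals would contain the true population parameter.

For this specific interval (49, 54):
- Midpoint (point estimate): 51.5
- Margin of error: 2.5

The correct interpretation is the one stating confidence that the true parameter lies in the interval — option C.

C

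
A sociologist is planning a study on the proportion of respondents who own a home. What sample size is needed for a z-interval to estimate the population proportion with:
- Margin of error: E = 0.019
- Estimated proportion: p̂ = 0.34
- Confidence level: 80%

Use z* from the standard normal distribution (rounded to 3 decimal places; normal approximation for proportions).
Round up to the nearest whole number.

Using z* for proportion z-interval (normal approximation).

For 80% confidence, z* = 1.282 (from standard normal table)

Sample size formula for proportion z-interval: n = z*²p̂(1-p̂)/E²

n = 1.282² × 0.34 × 0.66 / 0.019²
  = 1.643524 × 0.2244 / 0.000361
  = 1021.6254

Round up to the nearest whole number: n = 1022

1022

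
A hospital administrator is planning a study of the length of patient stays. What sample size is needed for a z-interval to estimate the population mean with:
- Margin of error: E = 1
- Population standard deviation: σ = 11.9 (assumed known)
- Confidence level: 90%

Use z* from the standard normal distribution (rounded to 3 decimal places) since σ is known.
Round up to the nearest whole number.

Using z* since population σ is known (z-interval formula).

For 90% confidence, z* = 1.645 (from standard normal table)

Sample size formula for z-interval: n = (z*σ/E)²

n = (1.645 × 11.9 / 1)²
  = (19.575500)²
  = 383.2002

Round up to the nearest whole number: n = 384

384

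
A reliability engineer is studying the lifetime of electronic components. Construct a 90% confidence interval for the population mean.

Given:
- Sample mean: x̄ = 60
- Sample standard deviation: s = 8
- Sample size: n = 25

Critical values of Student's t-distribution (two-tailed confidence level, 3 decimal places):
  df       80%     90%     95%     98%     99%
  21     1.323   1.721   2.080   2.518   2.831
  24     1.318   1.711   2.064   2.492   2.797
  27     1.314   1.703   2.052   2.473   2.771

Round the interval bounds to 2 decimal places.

The population standard deviation σ is unknown (only the sample standard deviation s is given), so use a t-interval with df = n - 1 = 25 - 1 = 24.

For 90% confidence with df = 24, t* = 1.711 (from t-table)

Standard error: SE = s/√n = 8/√25 = 1.600000

Margin of error: E = t* × SE = 1.711 × 1.600000 = 2.7376

T-interval: x̄ ± E = 60 ± 2.7376 = (57.2624, 62.7376)

Rounded to 2 decimal places:

(57.26, 62.74)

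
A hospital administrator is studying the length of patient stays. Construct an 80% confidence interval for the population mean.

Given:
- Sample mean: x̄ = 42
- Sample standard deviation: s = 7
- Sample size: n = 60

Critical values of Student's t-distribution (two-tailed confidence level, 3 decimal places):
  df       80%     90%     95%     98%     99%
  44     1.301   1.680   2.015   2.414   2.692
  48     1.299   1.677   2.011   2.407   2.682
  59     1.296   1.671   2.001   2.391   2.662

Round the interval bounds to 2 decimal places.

The population standard deviation σ is unknown (only the sample standard deviation s is given), so use a t-interval with df = n - 1 = 60 - 1 = 59.

For 80% confidence with df = 59, t* = 1.296 (from t-table)

Standard error: SE = s/√n = 7/√60 = 0.903696

Margin of error: E = t* × SE = 1.296 × 0.903696 = 1.1712

T-interval: x̄ ± E = 42 ± 1.1712 = (40.8288, 43.1712)

Rounded to 2 decimal places:

(40.83, 43.17)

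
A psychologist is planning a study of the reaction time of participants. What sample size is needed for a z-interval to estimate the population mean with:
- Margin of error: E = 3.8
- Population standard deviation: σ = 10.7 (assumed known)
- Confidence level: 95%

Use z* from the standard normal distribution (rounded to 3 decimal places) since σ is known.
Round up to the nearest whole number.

Using z* since population σ is known (z-interval formula).

For 95% confidence, z* = 1.96 (from standard normal table)

Sample size formula for z-interval: n = (z*σ/E)²

n = (1.96 × 10.7 / 3.8)²
  = (5.518947)²
  = 30.4588

Round up to the nearest whole number: n = 31

31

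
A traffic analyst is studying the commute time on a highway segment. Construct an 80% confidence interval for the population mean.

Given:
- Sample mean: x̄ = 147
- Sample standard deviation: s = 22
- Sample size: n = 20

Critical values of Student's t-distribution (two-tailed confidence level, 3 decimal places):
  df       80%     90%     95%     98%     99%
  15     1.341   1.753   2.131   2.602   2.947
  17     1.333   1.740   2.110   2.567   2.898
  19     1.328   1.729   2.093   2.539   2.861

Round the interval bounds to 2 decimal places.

The population standard deviation σ is unknown (only the sample standard deviation s is given), so use a t-interval with df = n - 1 = 20 - 1 = 19.

For 80% confidence with df = 19, t* = 1.328 (from t-table)

Standard error: SE = s/√n = 22/√20 = 4.919350

Margin of error: E = t* × SE = 1.328 × 4.919350 = 6.5329

T-interval: x̄ ± E = 147 ± 6.5329 = (140.4671, 153.5329)

Rounded to 2 decimal places:

(140.47, 153.53)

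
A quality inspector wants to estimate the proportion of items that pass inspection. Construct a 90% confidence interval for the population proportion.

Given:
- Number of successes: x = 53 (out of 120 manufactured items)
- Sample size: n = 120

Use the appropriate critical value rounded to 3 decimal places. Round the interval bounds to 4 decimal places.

Sample proportion: p̂ = 53/120 = 0.441667

Check conditions for normal approximation:
  np̂ = 53 ≥ 10 ✓
  n(1-p̂) = 67 ≥ 10 ✓

The sample is large enough, so use a z-interval (normal approximation) for the proportion.

For 90% confidence, z* = 1.645 (from standard normal table)

Standard error: SE = √(p̂(1-p̂)/n) = √(0.441667×0.558333/120) = 0.04533185

Margin of error: E = z* × SE = 1.645 × 0.04533185 = 0.074571

Z-interval: p̂ ± E = 0.441667 ± 0.074571 = (0.367096, 0.516238)

Rounded to 4 decimal places:

(0.3671, 0.5162)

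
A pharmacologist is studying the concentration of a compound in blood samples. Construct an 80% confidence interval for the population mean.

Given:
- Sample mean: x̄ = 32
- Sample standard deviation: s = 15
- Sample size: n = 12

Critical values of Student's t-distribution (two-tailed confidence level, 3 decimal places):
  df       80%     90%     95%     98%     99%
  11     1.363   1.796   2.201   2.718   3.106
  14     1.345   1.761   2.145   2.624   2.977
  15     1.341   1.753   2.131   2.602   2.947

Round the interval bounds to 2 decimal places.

The population standard deviation σ is unknown (only the sample standard deviation s is given), so use a t-interval with df = n - 1 = 12 - 1 = 11.

For 80% confidence with df = 11, t* = 1.363 (from t-table)

Standard error: SE = s/√n = 15/√12 = 4.330127

Margin of error: E = t* × SE = 1.363 × 4.330127 = 5.9020

T-interval: x̄ ± E = 32 ± 5.9020 = (26.0980, 37.9020)

Rounded to 2 decimal places:

(26.10, 37.90)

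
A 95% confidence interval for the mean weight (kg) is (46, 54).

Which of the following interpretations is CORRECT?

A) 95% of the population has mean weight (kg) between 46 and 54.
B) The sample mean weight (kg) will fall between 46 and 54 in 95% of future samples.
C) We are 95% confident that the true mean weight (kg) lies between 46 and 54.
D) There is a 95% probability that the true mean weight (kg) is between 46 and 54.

A confidence interval represents our confidence in the procedure, not a probability statement about the parameter.

Key concept: If we repeated this sampling process many times and computed a 95% CI each time, about 95% of those intervals would contain the true population parameter.

For this specific interval (46, 54):
- Midpoint (point estimate): 50
- Margin of error: 4

The correct interpretation is the one stating confidence that the true parameter lies in the interval — option C.

C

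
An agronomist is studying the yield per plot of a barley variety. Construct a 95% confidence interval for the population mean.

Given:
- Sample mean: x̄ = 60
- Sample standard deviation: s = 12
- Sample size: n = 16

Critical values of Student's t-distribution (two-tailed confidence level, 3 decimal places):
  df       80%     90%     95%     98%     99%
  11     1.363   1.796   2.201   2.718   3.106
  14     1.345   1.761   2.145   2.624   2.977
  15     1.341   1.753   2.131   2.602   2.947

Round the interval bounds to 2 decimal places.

The population standard deviation σ is unknown (only the sample standard deviation s is given), so use a t-interval with df = n - 1 = 16 - 1 = 15.

For 95% confidence with df = 15, t* = 2.131 (from t-table)

Standard error: SE = s/√n = 12/√16 = 3.000000

Margin of error: E = t* × SE = 2.131 × 3.000000 = 6.3930

T-interval: x̄ ± E = 60 ± 6.3930 = (53.6070, 66.3930)

Rounded to 2 decimal places:

(53.61, 66.39)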